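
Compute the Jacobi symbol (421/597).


Compute (421/597) via quadratic reciprocity:
  reciprocity: (421/597) -> +(597/421)
  reduce: (176/421)
  pull out 2: (2/421) = -1  (since 421 mod 8 = 5)
  pull out 2: (2/421) = -1  (since 421 mod 8 = 5)
  pull out 2: (2/421) = -1  (since 421 mod 8 = 5)
  pull out 2: (2/421) = -1  (since 421 mod 8 = 5)
  reciprocity: (11/421) -> +(421/11)
  reduce: (3/11)
  reciprocity: (3/11) -> -(11/3)
  reduce: (2/3)
  pull out 2: (2/3) = -1  (since 3 mod 8 = 3)
  (1/3) = 1
Product of signs = 1

1


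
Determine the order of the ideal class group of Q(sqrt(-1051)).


K = Q(sqrt(-1051)). d mod 4 = 1, so D = disc(K) = d = -1051
h(K) equals the number of primitive reduced positive-definite forms (a, b, c) = a*x^2 + b*x*y + c*y^2 with b^2 - 4ac = D,
where reduced means |b| <= a <= c, with b >= 0 whenever |b| = a or a = c, and primitive means gcd(a, b, c) = 1.
Reduced forces 3a^2 <= |D| = 1051, so 1 <= a <= 18; b must have the parity of D, and c = (b^2 - D)/(4a) must be an integer >= a.
Enumerate a = 1..18, b in [-a, a]:
  a=1: (1, 1, 263)  [1]
  a=2..4: none
  a=5: (5, -3, 53), (5, 3, 53)  [2]
  a=6..10: none
  a=11: (11, -7, 25), (11, 7, 25)  [2]
  a=12..18: none
Total reduced forms: 1 + 2 + 2 = 5
h = 5

5


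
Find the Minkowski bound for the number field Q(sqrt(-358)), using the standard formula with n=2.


d = -358, d mod 4 = 2, so disc(K) = 4d = -1432; |disc(K)| = 1432
Imaginary quadratic field, so n = 2, s = r2 = 1, r1 = 0
M = (n!/n^n) * (4/pi)^s * sqrt(|disc(K)|) = (2!/2^2) * (4/pi)^1 * sqrt(1432)
= 0.5 * 1.273240 * 37.841776
= 24.0908

24.0908


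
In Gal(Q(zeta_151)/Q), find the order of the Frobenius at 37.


The Frobenius at p in Gal(Q(zeta_n)/Q) = (Z/nZ)* is the class of p, so its order is ord_151(37), the smallest k >= 1 with 37^k = 1 mod 151.
n = 151 = 151, phi(151) = 150; the order divides phi(n).
Divisors of 150: 1, 2, 3, 5, 6, 10, 15, 25, 30, 50, 75, 150
Repeated squaring mod 151: 37^1 = 37, 37^2 = 10, 37^4 = 100, 37^8 = 34, 37^16 = 99, 37^32 = 137, 37^64 = 45, 37^128 = 62
Test divisors in increasing order:
  k=1: 37^1 = 37 mod 151
  k=2: 37^2 = 10 mod 151
  k=3: 37^3 = 10 * 37 = 68 mod 151
  k=5: 37^5 = 100 * 37 = 76 mod 151
  k=6: 37^6 = 100 * 10 = 94 mod 151
  k=10: 37^10 = 34 * 10 = 38 mod 151
  k=15: 37^15 = 34 * 100 * 10 * 37 = 19 mod 151
  k=25: 37^25 = 99 * 34 * 37 = 118 mod 151
  k=30: 37^30 = 99 * 34 * 100 * 10 = 59 mod 151
  k=50: 37^50 = 137 * 99 * 10 = 32 mod 151
  k=75: 37^75 = 45 * 34 * 10 * 37 = 1 mod 151  <- first divisor giving 1
Order = 75

75


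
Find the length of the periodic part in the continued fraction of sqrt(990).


Run the CF algorithm for sqrt(990).
a_0 = floor(sqrt(990)) = 31; set m_0=0, q_0=1.
Recurrence: m' = q*a - m,  q' = (d - m'^2)/q,  a' = floor((a_0 + m')/q').
  step 1: m=31, q=29, a=2
  step 2: m=27, q=9, a=6
  step 3: m=27, q=29, a=2
  step 4: m=31, q=1, a=62
a_4 = 2*a_0 = 62, so the period closes here.
sqrt(990) = [31; 2, 6, 2, 62]
Period length = 4

4


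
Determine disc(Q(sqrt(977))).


For K = Q(sqrt(d)) with d squarefree: disc(K) = d if d = 1 mod 4, and disc(K) = 4d if d = 2 or 3 mod 4.
Here d = 977, and d mod 4 = 1.
d = 1 mod 4 (O_K = Z[(1+sqrt(d))/2]), so disc(K) = d = 977

977


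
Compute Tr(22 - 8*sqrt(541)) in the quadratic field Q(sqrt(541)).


Tr(a + b*sqrt(d)) = (a + b*sqrt(d)) + (a - b*sqrt(d)) = 2a
= 2 * (22)
= 44

44


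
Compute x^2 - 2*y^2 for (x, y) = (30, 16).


x^2 - d*y^2
= 30^2 - 2*16^2
= 900 - 512
= 388

388


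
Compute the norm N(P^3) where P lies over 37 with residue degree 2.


N(P^a) = p^(a*f)
= 37^(3*2)
= 37^6
= 2565726409

2565726409


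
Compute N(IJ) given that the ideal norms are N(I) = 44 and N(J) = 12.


N(IJ) = N(I) * N(J)
= 44 * 12
= 528

528


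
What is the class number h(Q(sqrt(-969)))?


K = Q(sqrt(-969)). d mod 4 = 3, so D = disc(K) = 4d = -3876
h(K) equals the number of primitive reduced positive-definite forms (a, b, c) = a*x^2 + b*x*y + c*y^2 with b^2 - 4ac = D,
where reduced means |b| <= a <= c, with b >= 0 whenever |b| = a or a = c, and primitive means gcd(a, b, c) = 1.
Reduced forces 3a^2 <= |D| = 3876, so 1 <= a <= 35; b must have the parity of D, and c = (b^2 - D)/(4a) must be an integer >= a.
Enumerate a = 1..35, b in [-a, a]:
  a=1: (1, 0, 969)  [1]
  a=2: (2, 2, 485)  [1]
  a=3: (3, 0, 323)  [1]
  a=4: none
  a=5: (5, -2, 194), (5, 2, 194)  [2]
  a=6: (6, 6, 163)  [1]
  a=7: (7, -4, 139), (7, 4, 139)  [2]
  a=8..9: none
  a=10: (10, -2, 97), (10, 2, 97)  [2]
  a=11..13: none
  a=14: (14, -10, 71), (14, 10, 71)  [2]
  a=15: (15, -12, 67), (15, 12, 67)  [2]
  a=16: none
  a=17: (17, 0, 57)  [1]
  a=18: none
  a=19: (19, 0, 51)  [1]
  a=20: none
  a=21: (21, -18, 50), (21, 18, 50)  [2]
  a=22..24: none
  a=25: (25, -18, 42), (25, 18, 42)  [2]
  a=26..29: none
  a=30: (30, -18, 35), (30, 18, 35)  [2]
  a=31..33: none
  a=34: (34, 34, 37)  [1]
  a=35: (35, 32, 35)  [1]
Total reduced forms: 1 + 1 + 1 + 2 + 1 + 2 + 2 + 2 + 2 + 1 + 1 + 2 + 2 + 2 + 1 + 1 = 24
h = 24

24


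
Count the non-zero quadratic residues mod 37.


For prime p, the number of non-zero quadratic residues is (p-1)/2.
= (37-1)/2
= 18

18


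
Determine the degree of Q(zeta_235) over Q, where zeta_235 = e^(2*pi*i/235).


The degree equals Euler's totient phi(235).
235 = 5 * 47
phi(235) = 184

184


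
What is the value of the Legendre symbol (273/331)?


p = 331 is prime, so compute (273/331) with the reciprocity algorithm (Jacobi-symbol steps: pull out 2s via (2/n), flip via reciprocity, reduce):
  reciprocity: (273/331) -> +(331/273)
  reduce: (58/273)
  pull out 2: (2/273) = +1  (since 273 mod 8 = 1)
  reciprocity: (29/273) -> +(273/29)
  reduce: (12/29)
  pull out 2: (2/29) = -1  (since 29 mod 8 = 5)
  pull out 2: (2/29) = -1  (since 29 mod 8 = 5)
  reciprocity: (3/29) -> +(29/3)
  reduce: (2/3)
  pull out 2: (2/3) = -1  (since 3 mod 8 = 3)
  (1/3) = 1
Product of signs = -1
(273/331) = -1

-1


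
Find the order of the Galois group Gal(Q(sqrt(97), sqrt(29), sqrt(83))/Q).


The 3 square roots of distinct primes are multiplicatively independent over Q,
so [K:Q] = 2^3 and Gal(K/Q) is isomorphic to (Z/2Z)^3.
|Gal| = 2^3 = 8

8


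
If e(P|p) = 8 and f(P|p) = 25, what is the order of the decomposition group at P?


|D_P| = e * f
= 8 * 25
= 200

200


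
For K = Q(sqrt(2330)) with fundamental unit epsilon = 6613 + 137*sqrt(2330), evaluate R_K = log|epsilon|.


epsilon = 6613 + 137*sqrt(2330)
= 13226.0001
R = ln(13226.0001)
= 9.4899

9.4899


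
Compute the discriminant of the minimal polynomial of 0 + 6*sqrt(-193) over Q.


The element 0 + 6*sqrt(-193) has minimal polynomial:
x^2 + 0*x + 6948
Discriminant = (0)^2 - 4*(6948)
= 0 - 27792
= -27792

-27792


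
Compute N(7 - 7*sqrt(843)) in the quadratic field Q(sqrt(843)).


N(a + b*sqrt(d)) = a^2 - d*b^2
= (7)^2 - (843)*(-7)^2
= 49 - 41307
= -41258

-41258


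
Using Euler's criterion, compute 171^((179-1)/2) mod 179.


p = 179 is prime and the exponent is (p-1)/2 = 89, so by Euler's criterion 171^89 = (171/179) = +1 or -1 mod 179.
Compute by square-and-multiply:
  89 = 64 + 16 + 8 + 1 (binary 1011001)
  Repeated squaring mod 179: 171^1 = 171, 171^2 = 64, 171^4 = 158, 171^8 = 83, 171^16 = 87, 171^32 = 51, 171^64 = 95
  171^89 = 171^64 * 171^16 * 171^8 * 171^1 = 95 * 87 * 83 * 171 mod 179
    95 * 87 = 8265 = 31 mod 179
    31 * 83 = 2573 = 67 mod 179
    67 * 171 = 11457 = 1 mod 179
  171^89 = 1 mod 179
Result 1: 171 is a quadratic residue mod 179.
171^89 mod 179 = 1

1


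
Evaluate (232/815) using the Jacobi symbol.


Compute (232/815) via quadratic reciprocity:
  pull out 2: (2/815) = +1  (since 815 mod 8 = 7)
  pull out 2: (2/815) = +1  (since 815 mod 8 = 7)
  pull out 2: (2/815) = +1  (since 815 mod 8 = 7)
  reciprocity: (29/815) -> +(815/29)
  reduce: (3/29)
  reciprocity: (3/29) -> +(29/3)
  reduce: (2/3)
  pull out 2: (2/3) = -1  (since 3 mod 8 = 3)
  (1/3) = 1
Product of signs = -1

-1


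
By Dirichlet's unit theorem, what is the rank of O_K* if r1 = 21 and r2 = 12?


By Dirichlet's unit theorem:
rank = r1 + r2 - 1
= 21 + 12 - 1
= 32

32


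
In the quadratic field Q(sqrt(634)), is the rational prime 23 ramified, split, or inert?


K = Q(sqrt(634)). Since d mod 4 = 2, disc(K) = 2536.
Check p | disc: 2536 mod 23 = 6.
p does not divide disc. Compute Legendre symbol (d/p):
13^((23-1)/2) mod 23 = 1
(d/p) = 1, so p splits: (p) = P*P' with e=1, f=1, g=2.
Therefore p is split.

split


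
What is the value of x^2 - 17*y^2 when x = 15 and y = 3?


x^2 - d*y^2
= 15^2 - 17*3^2
= 225 - 153
= 72

72


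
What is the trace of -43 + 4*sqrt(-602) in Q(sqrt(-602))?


Tr(a + b*sqrt(d)) = (a + b*sqrt(d)) + (a - b*sqrt(d)) = 2a
= 2 * (-43)
= -86

-86


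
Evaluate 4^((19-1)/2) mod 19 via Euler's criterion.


p = 19 is prime and the exponent is (p-1)/2 = 9, so by Euler's criterion 4^9 = (4/19) = +1 or -1 mod 19.
Compute by square-and-multiply:
  9 = 8 + 1 (binary 1001)
  Repeated squaring mod 19: 4^1 = 4, 4^2 = 16, 4^4 = 9, 4^8 = 5
  4^9 = 4^8 * 4^1 = 5 * 4 mod 19
    5 * 4 = 20 = 1 mod 19
  4^9 = 1 mod 19
Result 1: 4 is a quadratic residue mod 19.
4^9 mod 19 = 1

1


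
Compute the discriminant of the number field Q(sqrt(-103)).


For K = Q(sqrt(d)) with d squarefree: disc(K) = d if d = 1 mod 4, and disc(K) = 4d if d = 2 or 3 mod 4.
Here d = -103, and d mod 4 = 1.
d = 1 mod 4 (O_K = Z[(1+sqrt(d))/2]), so disc(K) = d = -103

-103


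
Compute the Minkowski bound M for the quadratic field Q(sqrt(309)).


d = 309, d mod 4 = 1, so disc(K) = d = 309; |disc(K)| = 309
Real quadratic field, so n = 2, s = r2 = 0, r1 = 2
M = (n!/n^n) * (4/pi)^s * sqrt(|disc(K)|) = (2!/2^2) * (4/pi)^0 * sqrt(309)
= 0.5 * 1.000000 * 17.578396
= 8.7892

8.7892


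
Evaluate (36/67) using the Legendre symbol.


p = 67 is prime, so compute (36/67) with the reciprocity algorithm (Jacobi-symbol steps: pull out 2s via (2/n), flip via reciprocity, reduce):
  pull out 2: (2/67) = -1  (since 67 mod 8 = 3)
  pull out 2: (2/67) = -1  (since 67 mod 8 = 3)
  reciprocity: (9/67) -> +(67/9)
  reduce: (4/9)
  pull out 2: (2/9) = +1  (since 9 mod 8 = 1)
  pull out 2: (2/9) = +1  (since 9 mod 8 = 1)
  (1/9) = 1
Product of signs = 1
(36/67) = 1

1


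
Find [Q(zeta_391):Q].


The degree equals Euler's totient phi(391).
391 = 17 * 23
phi(391) = 352

352


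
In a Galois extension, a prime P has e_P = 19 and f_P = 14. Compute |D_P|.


|D_P| = e * f
= 19 * 14
= 266

266


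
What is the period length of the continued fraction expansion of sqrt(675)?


Run the CF algorithm for sqrt(675).
a_0 = floor(sqrt(675)) = 25; set m_0=0, q_0=1.
Recurrence: m' = q*a - m,  q' = (d - m'^2)/q,  a' = floor((a_0 + m')/q').
  step 1: m=25, q=50, a=1
  step 2: m=25, q=1, a=50
a_2 = 2*a_0 = 50, so the period closes here.
sqrt(675) = [25; 1, 50]
Period length = 2

2


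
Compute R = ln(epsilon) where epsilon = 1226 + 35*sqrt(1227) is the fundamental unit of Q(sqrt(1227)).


epsilon = 1226 + 35*sqrt(1227)
= 2451.9996
R = ln(2451.9996)
= 7.8047

7.8047


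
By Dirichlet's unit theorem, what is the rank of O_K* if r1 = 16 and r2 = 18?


By Dirichlet's unit theorem:
rank = r1 + r2 - 1
= 16 + 18 - 1
= 33

33


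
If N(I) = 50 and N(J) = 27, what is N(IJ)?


N(IJ) = N(I) * N(J)
= 50 * 27
= 1350

1350


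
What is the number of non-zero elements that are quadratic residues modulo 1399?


For prime p, the number of non-zero quadratic residues is (p-1)/2.
= (1399-1)/2
= 699

699


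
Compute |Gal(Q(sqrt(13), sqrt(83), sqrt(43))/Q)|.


The 3 square roots of distinct primes are multiplicatively independent over Q,
so [K:Q] = 2^3 and Gal(K/Q) is isomorphic to (Z/2Z)^3.
|Gal| = 2^3 = 8

8


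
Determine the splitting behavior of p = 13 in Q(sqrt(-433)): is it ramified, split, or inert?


K = Q(sqrt(-433)). Since d mod 4 = 3, disc(K) = -1732.
Check p | disc: -1732 mod 13 = 10.
p does not divide disc. Compute Legendre symbol (d/p):
9^((13-1)/2) mod 13 = 1
(d/p) = 1, so p splits: (p) = P*P' with e=1, f=1, g=2.
Therefore p is split.

split


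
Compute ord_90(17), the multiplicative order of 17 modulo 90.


We want ord_90(17), the smallest k >= 1 with 17^k = 1 mod 90.
n = 90 = 2 * 3^2 * 5, phi(90) = 24; the order divides phi(n).
Divisors of 24: 1, 2, 3, 4, 6, 8, 12, 24
Repeated squaring mod 90: 17^1 = 17, 17^2 = 19, 17^4 = 1, 17^8 = 1, 17^16 = 1
Test divisors in increasing order:
  k=1: 17^1 = 17 mod 90
  k=2: 17^2 = 19 mod 90
  k=3: 17^3 = 19 * 17 = 53 mod 90
  k=4: 17^4 = 1 mod 90  <- first divisor giving 1
Order = 4

4


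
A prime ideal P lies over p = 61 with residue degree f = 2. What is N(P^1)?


N(P^a) = p^(a*f)
= 61^(1*2)
= 61^2
= 3721

3721


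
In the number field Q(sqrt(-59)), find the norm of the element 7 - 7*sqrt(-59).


N(a + b*sqrt(d)) = a^2 - d*b^2
= (7)^2 - (-59)*(-7)^2
= 49 + 2891
= 2940

2940


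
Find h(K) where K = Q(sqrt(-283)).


K = Q(sqrt(-283)). d mod 4 = 1, so D = disc(K) = d = -283
h(K) equals the number of primitive reduced positive-definite forms (a, b, c) = a*x^2 + b*x*y + c*y^2 with b^2 - 4ac = D,
where reduced means |b| <= a <= c, with b >= 0 whenever |b| = a or a = c, and primitive means gcd(a, b, c) = 1.
Reduced forces 3a^2 <= |D| = 283, so 1 <= a <= 9; b must have the parity of D, and c = (b^2 - D)/(4a) must be an integer >= a.
Enumerate a = 1..9, b in [-a, a]:
  a=1: (1, 1, 71)  [1]
  a=2..6: none
  a=7: (7, -5, 11), (7, 5, 11)  [2]
  a=8..9: none
Total reduced forms: 1 + 2 = 3
h = 3

3


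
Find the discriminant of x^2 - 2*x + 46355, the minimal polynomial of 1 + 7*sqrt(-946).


The element 1 + 7*sqrt(-946) has minimal polynomial:
x^2 - 2*x + 46355
Discriminant = (-2)^2 - 4*(46355)
= 4 - 185420
= -185416

-185416


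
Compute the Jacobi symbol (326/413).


Compute (326/413) via quadratic reciprocity:
  pull out 2: (2/413) = -1  (since 413 mod 8 = 5)
  reciprocity: (163/413) -> +(413/163)
  reduce: (87/163)
  reciprocity: (87/163) -> -(163/87)
  reduce: (76/87)
  pull out 2: (2/87) = +1  (since 87 mod 8 = 7)
  pull out 2: (2/87) = +1  (since 87 mod 8 = 7)
  reciprocity: (19/87) -> -(87/19)
  reduce: (11/19)
  reciprocity: (11/19) -> -(19/11)
  reduce: (8/11)
  pull out 2: (2/11) = -1  (since 11 mod 8 = 3)
  pull out 2: (2/11) = -1  (since 11 mod 8 = 3)
  pull out 2: (2/11) = -1  (since 11 mod 8 = 3)
  (1/11) = 1
Product of signs = -1

-1


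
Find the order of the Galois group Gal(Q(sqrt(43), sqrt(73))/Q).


The 2 square roots of distinct primes are multiplicatively independent over Q,
so [K:Q] = 2^2 and Gal(K/Q) is isomorphic to (Z/2Z)^2.
|Gal| = 2^2 = 4

4


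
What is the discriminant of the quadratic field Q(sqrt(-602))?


For K = Q(sqrt(d)) with d squarefree: disc(K) = d if d = 1 mod 4, and disc(K) = 4d if d = 2 or 3 mod 4.
Here d = -602, and d mod 4 = 2.
d = 2 mod 4, not 1 (O_K = Z[sqrt(d)]), so disc(K) = 4d = 4 * (-602) = -2408

-2408


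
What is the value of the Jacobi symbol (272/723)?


Compute (272/723) via quadratic reciprocity:
  pull out 2: (2/723) = -1  (since 723 mod 8 = 3)
  pull out 2: (2/723) = -1  (since 723 mod 8 = 3)
  pull out 2: (2/723) = -1  (since 723 mod 8 = 3)
  pull out 2: (2/723) = -1  (since 723 mod 8 = 3)
  reciprocity: (17/723) -> +(723/17)
  reduce: (9/17)
  reciprocity: (9/17) -> +(17/9)
  reduce: (8/9)
  pull out 2: (2/9) = +1  (since 9 mod 8 = 1)
  pull out 2: (2/9) = +1  (since 9 mod 8 = 1)
  pull out 2: (2/9) = +1  (since 9 mod 8 = 1)
  (1/9) = 1
Product of signs = 1

1


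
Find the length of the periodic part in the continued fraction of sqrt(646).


Run the CF algorithm for sqrt(646).
a_0 = floor(sqrt(646)) = 25; set m_0=0, q_0=1.
Recurrence: m' = q*a - m,  q' = (d - m'^2)/q,  a' = floor((a_0 + m')/q').
  step 1: m=25, q=21, a=2
  step 2: m=17, q=17, a=2
  step 3: m=17, q=21, a=2
  step 4: m=25, q=1, a=50
a_4 = 2*a_0 = 50, so the period closes here.
sqrt(646) = [25; 2, 2, 2, 50]
Period length = 4

4


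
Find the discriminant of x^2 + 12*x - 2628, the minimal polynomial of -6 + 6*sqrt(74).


The element -6 + 6*sqrt(74) has minimal polynomial:
x^2 + 12*x - 2628
Discriminant = (12)^2 - 4*(-2628)
= 144 + 10512
= 10656

10656


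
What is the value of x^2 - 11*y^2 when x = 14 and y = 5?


x^2 - d*y^2
= 14^2 - 11*5^2
= 196 - 275
= -79

-79


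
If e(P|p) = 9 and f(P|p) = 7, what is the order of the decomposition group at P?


|D_P| = e * f
= 9 * 7
= 63

63


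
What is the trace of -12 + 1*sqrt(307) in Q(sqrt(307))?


Tr(a + b*sqrt(d)) = (a + b*sqrt(d)) + (a - b*sqrt(d)) = 2a
= 2 * (-12)
= -24

-24


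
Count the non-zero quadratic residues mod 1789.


For prime p, the number of non-zero quadratic residues is (p-1)/2.
= (1789-1)/2
= 894

894


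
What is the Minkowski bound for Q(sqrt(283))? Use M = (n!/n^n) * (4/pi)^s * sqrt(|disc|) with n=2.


d = 283, d mod 4 = 3, so disc(K) = 4d = 1132; |disc(K)| = 1132
Real quadratic field, so n = 2, s = r2 = 0, r1 = 2
M = (n!/n^n) * (4/pi)^s * sqrt(|disc(K)|) = (2!/2^2) * (4/pi)^0 * sqrt(1132)
= 0.5 * 1.000000 * 33.645208
= 16.8226

16.8226


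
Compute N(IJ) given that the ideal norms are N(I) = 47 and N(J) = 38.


N(IJ) = N(I) * N(J)
= 47 * 38
= 1786

1786


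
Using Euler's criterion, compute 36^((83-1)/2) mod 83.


p = 83 is prime and the exponent is (p-1)/2 = 41, so by Euler's criterion 36^41 = (36/83) = +1 or -1 mod 83.
Compute by square-and-multiply:
  41 = 32 + 8 + 1 (binary 101001)
  Repeated squaring mod 83: 36^1 = 36, 36^2 = 51, 36^4 = 28, 36^8 = 37, 36^16 = 41, 36^32 = 21
  36^41 = 36^32 * 36^8 * 36^1 = 21 * 37 * 36 mod 83
    21 * 37 = 777 = 30 mod 83
    30 * 36 = 1080 = 1 mod 83
  36^41 = 1 mod 83
Result 1: 36 is a quadratic residue mod 83.
36^41 mod 83 = 1

1


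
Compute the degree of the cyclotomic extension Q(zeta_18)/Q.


The degree equals Euler's totient phi(18).
18 = 2 * 3^2
phi(18) = 6

6


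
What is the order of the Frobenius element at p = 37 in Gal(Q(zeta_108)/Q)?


The Frobenius at p in Gal(Q(zeta_n)/Q) = (Z/nZ)* is the class of p, so its order is ord_108(37), the smallest k >= 1 with 37^k = 1 mod 108.
n = 108 = 2^2 * 3^3, phi(108) = 36; the order divides phi(n).
Divisors of 36: 1, 2, 3, 4, 6, 9, 12, 18, 36
Repeated squaring mod 108: 37^1 = 37, 37^2 = 73, 37^4 = 37, 37^8 = 73, 37^16 = 37, 37^32 = 73
Test divisors in increasing order:
  k=1: 37^1 = 37 mod 108
  k=2: 37^2 = 73 mod 108
  k=3: 37^3 = 73 * 37 = 1 mod 108  <- first divisor giving 1
Order = 3

3


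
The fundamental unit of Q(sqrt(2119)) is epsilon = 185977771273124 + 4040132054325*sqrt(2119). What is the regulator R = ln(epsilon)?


epsilon = 185977771273124 + 4040132054325*sqrt(2119)
= 3.7196e+14
R = ln(3.7196e+14)
= 33.5498

33.5498


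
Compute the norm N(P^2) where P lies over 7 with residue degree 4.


N(P^a) = p^(a*f)
= 7^(2*4)
= 7^8
= 5764801

5764801


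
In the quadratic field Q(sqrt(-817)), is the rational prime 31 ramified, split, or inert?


K = Q(sqrt(-817)). Since d mod 4 = 3, disc(K) = -3268.
Check p | disc: -3268 mod 31 = 18.
p does not divide disc. Compute Legendre symbol (d/p):
20^((31-1)/2) mod 31 = 1
(d/p) = 1, so p splits: (p) = P*P' with e=1, f=1, g=2.
Therefore p is split.

split


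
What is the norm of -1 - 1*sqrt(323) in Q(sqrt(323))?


N(a + b*sqrt(d)) = a^2 - d*b^2
= (-1)^2 - (323)*(-1)^2
= 1 - 323
= -322

-322


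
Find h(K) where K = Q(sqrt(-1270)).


K = Q(sqrt(-1270)). d mod 4 = 2, so D = disc(K) = 4d = -5080
h(K) equals the number of primitive reduced positive-definite forms (a, b, c) = a*x^2 + b*x*y + c*y^2 with b^2 - 4ac = D,
where reduced means |b| <= a <= c, with b >= 0 whenever |b| = a or a = c, and primitive means gcd(a, b, c) = 1.
Reduced forces 3a^2 <= |D| = 5080, so 1 <= a <= 41; b must have the parity of D, and c = (b^2 - D)/(4a) must be an integer >= a.
Enumerate a = 1..41, b in [-a, a]:
  a=1: (1, 0, 1270)  [1]
  a=2: (2, 0, 635)  [1]
  a=3..4: none
  a=5: (5, 0, 254)  [1]
  a=6: none
  a=7: (7, -4, 182), (7, 4, 182)  [2]
  a=8..9: none
  a=10: (10, 0, 127)  [1]
  a=11..12: none
  a=13: (13, -4, 98), (13, 4, 98)  [2]
  a=14: (14, -4, 91), (14, 4, 91)  [2]
  a=15..22: none
  a=23: (23, -16, 58), (23, 16, 58)  [2]
  a=24..25: none
  a=26: (26, -4, 49), (26, 4, 49)  [2]
  a=27..28: none
  a=29: (29, -16, 46), (29, 16, 46)  [2]
  a=30: none
  a=31: (31, -2, 41), (31, 2, 41)  [2]
  a=32..34: none
  a=35: (35, -10, 37), (35, 10, 37)  [2]
  a=36..41: none
Total reduced forms: 1 + 1 + 1 + 2 + 1 + 2 + 2 + 2 + 2 + 2 + 2 + 2 = 20
h = 20

20


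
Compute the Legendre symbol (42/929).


p = 929 is prime, so compute (42/929) with the reciprocity algorithm (Jacobi-symbol steps: pull out 2s via (2/n), flip via reciprocity, reduce):
  pull out 2: (2/929) = +1  (since 929 mod 8 = 1)
  reciprocity: (21/929) -> +(929/21)
  reduce: (5/21)
  reciprocity: (5/21) -> +(21/5)
  reduce: (1/5)
  (1/5) = 1
Product of signs = 1
(42/929) = 1

1


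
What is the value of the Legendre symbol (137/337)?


p = 337 is prime, so compute (137/337) with the reciprocity algorithm (Jacobi-symbol steps: pull out 2s via (2/n), flip via reciprocity, reduce):
  reciprocity: (137/337) -> +(337/137)
  reduce: (63/137)
  reciprocity: (63/137) -> +(137/63)
  reduce: (11/63)
  reciprocity: (11/63) -> -(63/11)
  reduce: (8/11)
  pull out 2: (2/11) = -1  (since 11 mod 8 = 3)
  pull out 2: (2/11) = -1  (since 11 mod 8 = 3)
  pull out 2: (2/11) = -1  (since 11 mod 8 = 3)
  (1/11) = 1
Product of signs = 1
(137/337) = 1

1


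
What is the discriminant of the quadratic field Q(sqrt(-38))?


For K = Q(sqrt(d)) with d squarefree: disc(K) = d if d = 1 mod 4, and disc(K) = 4d if d = 2 or 3 mod 4.
Here d = -38, and d mod 4 = 2.
d = 2 mod 4, not 1 (O_K = Z[sqrt(d)]), so disc(K) = 4d = 4 * (-38) = -152

-152


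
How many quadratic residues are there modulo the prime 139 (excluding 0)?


For prime p, the number of non-zero quadratic residues is (p-1)/2.
= (139-1)/2
= 69

69


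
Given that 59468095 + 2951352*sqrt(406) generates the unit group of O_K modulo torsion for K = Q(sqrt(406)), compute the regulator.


epsilon = 59468095 + 2951352*sqrt(406)
= 1.1894e+08
R = ln(1.1894e+08)
= 18.5941

18.5941


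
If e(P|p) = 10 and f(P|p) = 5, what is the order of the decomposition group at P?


|D_P| = e * f
= 10 * 5
= 50

50


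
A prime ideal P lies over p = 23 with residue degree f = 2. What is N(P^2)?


N(P^a) = p^(a*f)
= 23^(2*2)
= 23^4
= 279841

279841


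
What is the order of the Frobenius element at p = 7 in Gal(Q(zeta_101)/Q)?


The Frobenius at p in Gal(Q(zeta_n)/Q) = (Z/nZ)* is the class of p, so its order is ord_101(7), the smallest k >= 1 with 7^k = 1 mod 101.
n = 101 = 101, phi(101) = 100; the order divides phi(n).
Divisors of 100: 1, 2, 4, 5, 10, 20, 25, 50, 100
Repeated squaring mod 101: 7^1 = 7, 7^2 = 49, 7^4 = 78, 7^8 = 24, 7^16 = 71, 7^32 = 92, 7^64 = 81
Test divisors in increasing order:
  k=1: 7^1 = 7 mod 101
  k=2: 7^2 = 49 mod 101
  k=4: 7^4 = 78 mod 101
  k=5: 7^5 = 78 * 7 = 41 mod 101
  k=10: 7^10 = 24 * 49 = 65 mod 101
  k=20: 7^20 = 71 * 78 = 84 mod 101
  k=25: 7^25 = 71 * 24 * 7 = 10 mod 101
  k=50: 7^50 = 92 * 71 * 49 = 100 mod 101
  k=100: 7^100 = 81 * 92 * 78 = 1 mod 101  <- first divisor giving 1
Order = 100

100


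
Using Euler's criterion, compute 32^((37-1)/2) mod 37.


p = 37 is prime and the exponent is (p-1)/2 = 18, so by Euler's criterion 32^18 = (32/37) = +1 or -1 mod 37.
Compute by square-and-multiply:
  18 = 16 + 2 (binary 10010)
  Repeated squaring mod 37: 32^1 = 32, 32^2 = 25, 32^4 = 33, 32^8 = 16, 32^16 = 34
  32^18 = 32^16 * 32^2 = 34 * 25 mod 37
    34 * 25 = 850 = 36 mod 37
  32^18 = 36 mod 37
Result 36 = p - 1 = -1 mod 37: 32 is a quadratic non-residue mod 37. As a residue in [0, p-1] the value is 36.
32^18 mod 37 = 36

36


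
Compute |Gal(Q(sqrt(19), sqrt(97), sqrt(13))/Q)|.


The 3 square roots of distinct primes are multiplicatively independent over Q,
so [K:Q] = 2^3 and Gal(K/Q) is isomorphic to (Z/2Z)^3.
|Gal| = 2^3 = 8

8


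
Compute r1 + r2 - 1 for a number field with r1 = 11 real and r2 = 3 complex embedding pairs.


By Dirichlet's unit theorem:
rank = r1 + r2 - 1
= 11 + 3 - 1
= 13

13


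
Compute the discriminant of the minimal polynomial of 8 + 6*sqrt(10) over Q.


The element 8 + 6*sqrt(10) has minimal polynomial:
x^2 - 16*x - 296
Discriminant = (-16)^2 - 4*(-296)
= 256 + 1184
= 1440

1440


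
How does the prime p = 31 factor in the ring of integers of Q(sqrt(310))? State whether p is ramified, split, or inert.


K = Q(sqrt(310)). Since d mod 4 = 2, disc(K) = 1240.
Check p | disc: 1240 mod 31 = 0.
p divides disc, so p ramifies: (p) = P^2 with e=2, f=1, g=1.
Therefore p is ramified.

ramified


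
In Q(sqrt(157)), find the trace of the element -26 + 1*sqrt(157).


Tr(a + b*sqrt(d)) = (a + b*sqrt(d)) + (a - b*sqrt(d)) = 2a
= 2 * (-26)
= -52

-52


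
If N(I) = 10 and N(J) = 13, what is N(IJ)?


N(IJ) = N(I) * N(J)
= 10 * 13
= 130

130


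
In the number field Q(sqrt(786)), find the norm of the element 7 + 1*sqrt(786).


N(a + b*sqrt(d)) = a^2 - d*b^2
= (7)^2 - (786)*(1)^2
= 49 - 786
= -737

-737


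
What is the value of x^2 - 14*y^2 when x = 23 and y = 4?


x^2 - d*y^2
= 23^2 - 14*4^2
= 529 - 224
= 305

305


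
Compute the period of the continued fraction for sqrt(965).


Run the CF algorithm for sqrt(965).
a_0 = floor(sqrt(965)) = 31; set m_0=0, q_0=1.
Recurrence: m' = q*a - m,  q' = (d - m'^2)/q,  a' = floor((a_0 + m')/q').
  step 1: m=31, q=4, a=15
  step 2: m=29, q=31, a=1
  step 3: m=2, q=31, a=1
  step 4: m=29, q=4, a=15
  step 5: m=31, q=1, a=62
a_5 = 2*a_0 = 62, so the period closes here.
sqrt(965) = [31; 15, 1, 1, 15, 62]
Period length = 5

5


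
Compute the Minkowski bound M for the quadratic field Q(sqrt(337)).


d = 337, d mod 4 = 1, so disc(K) = d = 337; |disc(K)| = 337
Real quadratic field, so n = 2, s = r2 = 0, r1 = 2
M = (n!/n^n) * (4/pi)^s * sqrt(|disc(K)|) = (2!/2^2) * (4/pi)^0 * sqrt(337)
= 0.5 * 1.000000 * 18.357560
= 9.1788

9.1788


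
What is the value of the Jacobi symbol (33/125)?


Compute (33/125) via quadratic reciprocity:
  reciprocity: (33/125) -> +(125/33)
  reduce: (26/33)
  pull out 2: (2/33) = +1  (since 33 mod 8 = 1)
  reciprocity: (13/33) -> +(33/13)
  reduce: (7/13)
  reciprocity: (7/13) -> +(13/7)
  reduce: (6/7)
  pull out 2: (2/7) = +1  (since 7 mod 8 = 7)
  reciprocity: (3/7) -> -(7/3)
  reduce: (1/3)
  (1/3) = 1
Product of signs = -1

-1


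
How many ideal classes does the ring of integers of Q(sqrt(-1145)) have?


K = Q(sqrt(-1145)). d mod 4 = 3, so D = disc(K) = 4d = -4580
h(K) equals the number of primitive reduced positive-definite forms (a, b, c) = a*x^2 + b*x*y + c*y^2 with b^2 - 4ac = D,
where reduced means |b| <= a <= c, with b >= 0 whenever |b| = a or a = c, and primitive means gcd(a, b, c) = 1.
Reduced forces 3a^2 <= |D| = 4580, so 1 <= a <= 39; b must have the parity of D, and c = (b^2 - D)/(4a) must be an integer >= a.
Enumerate a = 1..39, b in [-a, a]:
  a=1: (1, 0, 1145)  [1]
  a=2: (2, 2, 573)  [1]
  a=3: (3, -2, 382), (3, 2, 382)  [2]
  a=4: none
  a=5: (5, 0, 229)  [1]
  a=6: (6, -2, 191), (6, 2, 191)  [2]
  a=7..8: none
  a=9: (9, -8, 129), (9, 8, 129)  [2]
  a=10: (10, 10, 117)  [1]
  a=11..12: none
  a=13: (13, -10, 90), (13, 10, 90)  [2]
  a=14: none
  a=15: (15, -10, 78), (15, 10, 78)  [2]
  a=16..17: none
  a=18: (18, -10, 65), (18, 10, 65)  [2]
  a=19..25: none
  a=26: (26, -10, 45), (26, 10, 45)  [2]
  a=27: (27, -8, 43), (27, 8, 43)  [2]
  a=28..29: none
  a=30: (30, -10, 39), (30, 10, 39)  [2]
  a=31: (31, -16, 39), (31, 16, 39)  [2]
  a=32..39: none
Total reduced forms: 1 + 1 + 2 + 1 + 2 + 2 + 1 + 2 + 2 + 2 + 2 + 2 + 2 + 2 = 24
h = 24

24


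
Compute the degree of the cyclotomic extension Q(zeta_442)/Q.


The degree equals Euler's totient phi(442).
442 = 2 * 13 * 17
phi(442) = 192

192


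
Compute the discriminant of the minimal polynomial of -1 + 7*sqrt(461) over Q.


The element -1 + 7*sqrt(461) has minimal polynomial:
x^2 + 2*x - 22588
Discriminant = (2)^2 - 4*(-22588)
= 4 + 90352
= 90356

90356


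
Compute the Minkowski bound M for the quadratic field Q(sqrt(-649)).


d = -649, d mod 4 = 3, so disc(K) = 4d = -2596; |disc(K)| = 2596
Imaginary quadratic field, so n = 2, s = r2 = 1, r1 = 0
M = (n!/n^n) * (4/pi)^s * sqrt(|disc(K)|) = (2!/2^2) * (4/pi)^1 * sqrt(2596)
= 0.5 * 1.273240 * 50.950957
= 32.4364

32.4364


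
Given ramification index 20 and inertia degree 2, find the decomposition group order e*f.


|D_P| = e * f
= 20 * 2
= 40

40


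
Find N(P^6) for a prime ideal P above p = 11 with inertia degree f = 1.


N(P^a) = p^(a*f)
= 11^(6*1)
= 11^6
= 1771561

1771561


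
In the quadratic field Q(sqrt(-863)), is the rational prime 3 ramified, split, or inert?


K = Q(sqrt(-863)). Since d mod 4 = 1, disc(K) = -863.
Check p | disc: -863 mod 3 = 1.
p does not divide disc. Compute Legendre symbol (d/p):
1^((3-1)/2) mod 3 = 1
(d/p) = 1, so p splits: (p) = P*P' with e=1, f=1, g=2.
Therefore p is split.

split


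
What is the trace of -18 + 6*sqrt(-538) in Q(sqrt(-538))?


Tr(a + b*sqrt(d)) = (a + b*sqrt(d)) + (a - b*sqrt(d)) = 2a
= 2 * (-18)
= -36

-36


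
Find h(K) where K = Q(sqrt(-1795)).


K = Q(sqrt(-1795)). d mod 4 = 1, so D = disc(K) = d = -1795
h(K) equals the number of primitive reduced positive-definite forms (a, b, c) = a*x^2 + b*x*y + c*y^2 with b^2 - 4ac = D,
where reduced means |b| <= a <= c, with b >= 0 whenever |b| = a or a = c, and primitive means gcd(a, b, c) = 1.
Reduced forces 3a^2 <= |D| = 1795, so 1 <= a <= 24; b must have the parity of D, and c = (b^2 - D)/(4a) must be an integer >= a.
Enumerate a = 1..24, b in [-a, a]:
  a=1: (1, 1, 449)  [1]
  a=2..4: none
  a=5: (5, 5, 91)  [1]
  a=6: none
  a=7: (7, -5, 65), (7, 5, 65)  [2]
  a=8..10: none
  a=11: (11, -3, 41), (11, 3, 41)  [2]
  a=12: none
  a=13: (13, -5, 35), (13, 5, 35)  [2]
  a=14..24: none
Total reduced forms: 1 + 1 + 2 + 2 + 2 = 8
h = 8

8


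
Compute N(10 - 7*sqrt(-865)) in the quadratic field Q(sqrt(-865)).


N(a + b*sqrt(d)) = a^2 - d*b^2
= (10)^2 - (-865)*(-7)^2
= 100 + 42385
= 42485

42485


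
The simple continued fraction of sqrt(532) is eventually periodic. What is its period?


Run the CF algorithm for sqrt(532).
a_0 = floor(sqrt(532)) = 23; set m_0=0, q_0=1.
Recurrence: m' = q*a - m,  q' = (d - m'^2)/q,  a' = floor((a_0 + m')/q').
  step 1: m=23, q=3, a=15
  step 2: m=22, q=16, a=2
  step 3: m=10, q=27, a=1
  step 4: m=17, q=9, a=4
  step 5: m=19, q=19, a=2
  step 6: m=19, q=9, a=4
  step 7: m=17, q=27, a=1
  step 8: m=10, q=16, a=2
  step 9: m=22, q=3, a=15
  step 10: m=23, q=1, a=46
a_10 = 2*a_0 = 46, so the period closes here.
sqrt(532) = [23; 15, 2, 1, 4, 2, 4, 1, 2, 15, 46]
Period length = 10

10


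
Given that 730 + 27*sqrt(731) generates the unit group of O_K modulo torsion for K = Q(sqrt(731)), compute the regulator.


epsilon = 730 + 27*sqrt(731)
= 1459.9993
R = ln(1459.9993)
= 7.2862

7.2862


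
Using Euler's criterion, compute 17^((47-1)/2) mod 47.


p = 47 is prime and the exponent is (p-1)/2 = 23, so by Euler's criterion 17^23 = (17/47) = +1 or -1 mod 47.
Compute by square-and-multiply:
  23 = 16 + 4 + 2 + 1 (binary 10111)
  Repeated squaring mod 47: 17^1 = 17, 17^2 = 7, 17^4 = 2, 17^8 = 4, 17^16 = 16
  17^23 = 17^16 * 17^4 * 17^2 * 17^1 = 16 * 2 * 7 * 17 mod 47
    16 * 2 = 32 = 32 mod 47
    32 * 7 = 224 = 36 mod 47
    36 * 17 = 612 = 1 mod 47
  17^23 = 1 mod 47
Result 1: 17 is a quadratic residue mod 47.
17^23 mod 47 = 1

1


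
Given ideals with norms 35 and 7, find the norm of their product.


N(IJ) = N(I) * N(J)
= 35 * 7
= 245

245


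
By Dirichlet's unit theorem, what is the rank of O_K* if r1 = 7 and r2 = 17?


By Dirichlet's unit theorem:
rank = r1 + r2 - 1
= 7 + 17 - 1
= 23

23


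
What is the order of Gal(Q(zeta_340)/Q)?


|Gal(Q(zeta_340)/Q)| = phi(340)
= 128

128


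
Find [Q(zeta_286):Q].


The degree equals Euler's totient phi(286).
286 = 2 * 11 * 13
phi(286) = 120

120


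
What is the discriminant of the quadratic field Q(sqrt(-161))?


For K = Q(sqrt(d)) with d squarefree: disc(K) = d if d = 1 mod 4, and disc(K) = 4d if d = 2 or 3 mod 4.
Here d = -161, and d mod 4 = 3.
d = 3 mod 4, not 1 (O_K = Z[sqrt(d)]), so disc(K) = 4d = 4 * (-161) = -644

-644


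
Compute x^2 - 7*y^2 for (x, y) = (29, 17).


x^2 - d*y^2
= 29^2 - 7*17^2
= 841 - 2023
= -1182

-1182


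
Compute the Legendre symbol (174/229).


p = 229 is prime, so compute (174/229) with the reciprocity algorithm (Jacobi-symbol steps: pull out 2s via (2/n), flip via reciprocity, reduce):
  pull out 2: (2/229) = -1  (since 229 mod 8 = 5)
  reciprocity: (87/229) -> +(229/87)
  reduce: (55/87)
  reciprocity: (55/87) -> -(87/55)
  reduce: (32/55)
  pull out 2: (2/55) = +1  (since 55 mod 8 = 7)
  pull out 2: (2/55) = +1  (since 55 mod 8 = 7)
  pull out 2: (2/55) = +1  (since 55 mod 8 = 7)
  pull out 2: (2/55) = +1  (since 55 mod 8 = 7)
  pull out 2: (2/55) = +1  (since 55 mod 8 = 7)
  (1/55) = 1
Product of signs = 1
(174/229) = 1

1


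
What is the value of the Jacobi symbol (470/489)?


Compute (470/489) via quadratic reciprocity:
  pull out 2: (2/489) = +1  (since 489 mod 8 = 1)
  reciprocity: (235/489) -> +(489/235)
  reduce: (19/235)
  reciprocity: (19/235) -> -(235/19)
  reduce: (7/19)
  reciprocity: (7/19) -> -(19/7)
  reduce: (5/7)
  reciprocity: (5/7) -> +(7/5)
  reduce: (2/5)
  pull out 2: (2/5) = -1  (since 5 mod 8 = 5)
  (1/5) = 1
Product of signs = -1

-1


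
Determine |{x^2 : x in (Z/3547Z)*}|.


For prime p, the number of non-zero quadratic residues is (p-1)/2.
= (3547-1)/2
= 1773

1773


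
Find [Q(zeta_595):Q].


The degree equals Euler's totient phi(595).
595 = 5 * 7 * 17
phi(595) = 384

384


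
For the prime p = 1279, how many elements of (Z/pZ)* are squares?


For prime p, the number of non-zero quadratic residues is (p-1)/2.
= (1279-1)/2
= 639

639


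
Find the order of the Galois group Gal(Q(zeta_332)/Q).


|Gal(Q(zeta_332)/Q)| = phi(332)
= 164

164


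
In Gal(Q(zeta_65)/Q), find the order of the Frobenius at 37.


The Frobenius at p in Gal(Q(zeta_n)/Q) = (Z/nZ)* is the class of p, so its order is ord_65(37), the smallest k >= 1 with 37^k = 1 mod 65.
n = 65 = 5 * 13, phi(65) = 48; the order divides phi(n).
Divisors of 48: 1, 2, 3, 4, 6, 8, 12, 16, 24, 48
Repeated squaring mod 65: 37^1 = 37, 37^2 = 4, 37^4 = 16, 37^8 = 61, 37^16 = 16, 37^32 = 61
Test divisors in increasing order:
  k=1: 37^1 = 37 mod 65
  k=2: 37^2 = 4 mod 65
  k=3: 37^3 = 4 * 37 = 18 mod 65
  k=4: 37^4 = 16 mod 65
  k=6: 37^6 = 16 * 4 = 64 mod 65
  k=8: 37^8 = 61 mod 65
  k=12: 37^12 = 61 * 16 = 1 mod 65  <- first divisor giving 1
Order = 12

12


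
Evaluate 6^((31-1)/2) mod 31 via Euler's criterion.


p = 31 is prime and the exponent is (p-1)/2 = 15, so by Euler's criterion 6^15 = (6/31) = +1 or -1 mod 31.
Compute by square-and-multiply:
  15 = 8 + 4 + 2 + 1 (binary 1111)
  Repeated squaring mod 31: 6^1 = 6, 6^2 = 5, 6^4 = 25, 6^8 = 5
  6^15 = 6^8 * 6^4 * 6^2 * 6^1 = 5 * 25 * 5 * 6 mod 31
    5 * 25 = 125 = 1 mod 31
    1 * 5 = 5 = 5 mod 31
    5 * 6 = 30 = 30 mod 31
  6^15 = 30 mod 31
Result 30 = p - 1 = -1 mod 31: 6 is a quadratic non-residue mod 31. As a residue in [0, p-1] the value is 30.
6^15 mod 31 = 30

30


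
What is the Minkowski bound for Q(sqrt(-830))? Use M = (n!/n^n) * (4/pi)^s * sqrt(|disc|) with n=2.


d = -830, d mod 4 = 2, so disc(K) = 4d = -3320; |disc(K)| = 3320
Imaginary quadratic field, so n = 2, s = r2 = 1, r1 = 0
M = (n!/n^n) * (4/pi)^s * sqrt(|disc(K)|) = (2!/2^2) * (4/pi)^1 * sqrt(3320)
= 0.5 * 1.273240 * 57.619441
= 36.6817

36.6817


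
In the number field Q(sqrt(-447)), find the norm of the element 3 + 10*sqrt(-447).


N(a + b*sqrt(d)) = a^2 - d*b^2
= (3)^2 - (-447)*(10)^2
= 9 + 44700
= 44709

44709


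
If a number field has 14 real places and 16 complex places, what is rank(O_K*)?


By Dirichlet's unit theorem:
rank = r1 + r2 - 1
= 14 + 16 - 1
= 29

29


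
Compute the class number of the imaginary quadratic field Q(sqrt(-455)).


K = Q(sqrt(-455)). d mod 4 = 1, so D = disc(K) = d = -455
h(K) equals the number of primitive reduced positive-definite forms (a, b, c) = a*x^2 + b*x*y + c*y^2 with b^2 - 4ac = D,
where reduced means |b| <= a <= c, with b >= 0 whenever |b| = a or a = c, and primitive means gcd(a, b, c) = 1.
Reduced forces 3a^2 <= |D| = 455, so 1 <= a <= 12; b must have the parity of D, and c = (b^2 - D)/(4a) must be an integer >= a.
Enumerate a = 1..12, b in [-a, a]:
  a=1: (1, 1, 114)  [1]
  a=2: (2, -1, 57), (2, 1, 57)  [2]
  a=3: (3, -1, 38), (3, 1, 38)  [2]
  a=4: (4, -3, 29), (4, 3, 29)  [2]
  a=5: (5, 5, 24)  [1]
  a=6: (6, -5, 20), (6, -1, 19), (6, 1, 19), (6, 5, 20)  [4]
  a=7: (7, 7, 18)  [1]
  a=8: (8, -5, 15), (8, 5, 15)  [2]
  a=9: (9, -7, 14), (9, 7, 14)  [2]
  a=10: (10, -5, 12), (10, 5, 12)  [2]
  a=11: none
  a=12: (12, 11, 12)  [1]
Total reduced forms: 1 + 2 + 2 + 2 + 1 + 4 + 1 + 2 + 2 + 2 + 1 = 20
h = 20

20


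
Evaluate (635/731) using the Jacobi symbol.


Compute (635/731) via quadratic reciprocity:
  reciprocity: (635/731) -> -(731/635)
  reduce: (96/635)
  pull out 2: (2/635) = -1  (since 635 mod 8 = 3)
  pull out 2: (2/635) = -1  (since 635 mod 8 = 3)
  pull out 2: (2/635) = -1  (since 635 mod 8 = 3)
  pull out 2: (2/635) = -1  (since 635 mod 8 = 3)
  pull out 2: (2/635) = -1  (since 635 mod 8 = 3)
  reciprocity: (3/635) -> -(635/3)
  reduce: (2/3)
  pull out 2: (2/3) = -1  (since 3 mod 8 = 3)
  (1/3) = 1
Product of signs = 1

1


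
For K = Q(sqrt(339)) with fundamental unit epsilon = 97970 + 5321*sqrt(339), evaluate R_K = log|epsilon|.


epsilon = 97970 + 5321*sqrt(339)
= 195940.0000
R = ln(195940.0000)
= 12.1856

12.1856


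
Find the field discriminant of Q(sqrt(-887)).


For K = Q(sqrt(d)) with d squarefree: disc(K) = d if d = 1 mod 4, and disc(K) = 4d if d = 2 or 3 mod 4.
Here d = -887, and d mod 4 = 1.
d = 1 mod 4 (O_K = Z[(1+sqrt(d))/2]), so disc(K) = d = -887

-887


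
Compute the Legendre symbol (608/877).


p = 877 is prime, so compute (608/877) with the reciprocity algorithm (Jacobi-symbol steps: pull out 2s via (2/n), flip via reciprocity, reduce):
  pull out 2: (2/877) = -1  (since 877 mod 8 = 5)
  pull out 2: (2/877) = -1  (since 877 mod 8 = 5)
  pull out 2: (2/877) = -1  (since 877 mod 8 = 5)
  pull out 2: (2/877) = -1  (since 877 mod 8 = 5)
  pull out 2: (2/877) = -1  (since 877 mod 8 = 5)
  reciprocity: (19/877) -> +(877/19)
  reduce: (3/19)
  reciprocity: (3/19) -> -(19/3)
  reduce: (1/3)
  (1/3) = 1
Product of signs = 1
(608/877) = 1

1


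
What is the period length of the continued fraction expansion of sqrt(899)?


Run the CF algorithm for sqrt(899).
a_0 = floor(sqrt(899)) = 29; set m_0=0, q_0=1.
Recurrence: m' = q*a - m,  q' = (d - m'^2)/q,  a' = floor((a_0 + m')/q').
  step 1: m=29, q=58, a=1
  step 2: m=29, q=1, a=58
a_2 = 2*a_0 = 58, so the period closes here.
sqrt(899) = [29; 1, 58]
Period length = 2

2


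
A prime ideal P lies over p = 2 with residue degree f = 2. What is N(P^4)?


N(P^a) = p^(a*f)
= 2^(4*2)
= 2^8
= 256

256


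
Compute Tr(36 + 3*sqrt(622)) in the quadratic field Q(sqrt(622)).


Tr(a + b*sqrt(d)) = (a + b*sqrt(d)) + (a - b*sqrt(d)) = 2a
= 2 * (36)
= 72

72


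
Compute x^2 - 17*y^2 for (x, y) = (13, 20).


x^2 - d*y^2
= 13^2 - 17*20^2
= 169 - 6800
= -6631

-6631


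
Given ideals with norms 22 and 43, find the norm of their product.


N(IJ) = N(I) * N(J)
= 22 * 43
= 946

946


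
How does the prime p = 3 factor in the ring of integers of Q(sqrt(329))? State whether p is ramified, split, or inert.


K = Q(sqrt(329)). Since d mod 4 = 1, disc(K) = 329.
Check p | disc: 329 mod 3 = 2.
p does not divide disc. Compute Legendre symbol (d/p):
2^((3-1)/2) mod 3 = -1
(d/p) = -1, so p is inert: (p) stays prime with e=1, f=2, g=1.
Therefore p is inert.

inert
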